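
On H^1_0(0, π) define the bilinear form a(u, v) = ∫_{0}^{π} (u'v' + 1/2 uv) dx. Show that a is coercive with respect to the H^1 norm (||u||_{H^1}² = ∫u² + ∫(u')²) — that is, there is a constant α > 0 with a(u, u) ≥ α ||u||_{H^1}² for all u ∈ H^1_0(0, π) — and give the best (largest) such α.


α = 3/4

Coercivity of a(·,·) on H^1_0(0, π) means a(u, u) ≥ α ||u||_{H^1}² for every u ∈ H^1_0.
The interval has length L = π, and Poincaré/coercivity depend only on L. Here a(u, u) = ∫(u')² + (1/2)·∫u².
Here 0 < c = 1/2 < 1. The condition a(u,u) ≥ α||u||_{H^1}² reads (1−α)∫(u')² ≥ (α−c)∫u². Any admissible α is ≤ 1 (rapidly oscillating u have ∫u²/∫(u')² → 0), and α = 1 would force 0 ≥ (1−c)∫u², impossible since c < 1; so 1−α > 0. By the sharp Poincaré inequality on H^1_0 of an interval of length L, ∫(u')² ≥ (π/L)²∫u² with equality for the first sine mode sin(π(x−x₀)/L) (x₀ the left endpoint), so the inequality holds for all u iff (1−α)(π/L)² ≥ α − c, i.e. α ≤ ((π/L)² + c)/((π/L)² + 1) = (1 + c(L/π)²)/(1 + (L/π)²). With (π/L)² = 1 and c = 1/2, the largest admissible constant is α = ((π/L)² + c)/((π/L)² + 1).
Simplifying, α = 3/4.


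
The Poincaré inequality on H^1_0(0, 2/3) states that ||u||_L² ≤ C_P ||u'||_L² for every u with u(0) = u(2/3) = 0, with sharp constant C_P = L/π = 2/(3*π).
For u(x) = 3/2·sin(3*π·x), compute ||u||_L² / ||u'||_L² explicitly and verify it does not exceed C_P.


||u||_L² / ||u'||_L² = 1/(3*π) < C_P = 2/(3*π).

u(x) = 3/2·sin(3*π·x), so u'(x) = 9*π*cos(3*π*x)/2.
Writing u(x) = A·sin(kπx/L) with A = 3/2 and k = 2, use ∫_0^L sin²(kπx/L) dx = L/2 and ∫_0^L cos²(kπx/L) dx = L/2.
u² = 9/4·sin²(3*π·x) and (u')² = 81*π^2/4·cos²(3*π·x), and each of sin², cos² integrates to L/2 = 1/3 over (0, 2/3).
∫_0^2/3 u² dx = 3/4, so ||u||_L² = sqrt(3)/2.
∫_0^2/3 (u')² dx = 27*π^2/4, so ||u'||_L² = 3*sqrt(3)*π/2.
Ratio ||u||_L² / ||u'||_L² = 1/(3*π).
Sharp Poincaré constant on H^1_0(0, 2/3) is C_P = L/π = 2/(3*π), achieved by sin(3*π/2·x).
This is the k = 2 harmonic; the ratio L/(kπ) is strictly less than C_P = L/π, consistent with the sharp inequality ||u||_L² ≤ C_P ||u'||_L².


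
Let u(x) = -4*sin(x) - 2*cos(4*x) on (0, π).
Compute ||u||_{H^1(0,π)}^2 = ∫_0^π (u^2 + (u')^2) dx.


||u||_{H^1(0,π)}^2 = -544/15 + 50*π

u'(x) = 8*sin(4*x) - 4*cos(x).
Expand u² and (u')² and integrate term by term on (0, π), using: for integers n ≥ 1, ∫_0^π sin²(nx) dx = ∫_0^π cos²(nx) dx = π/2; for n ≠ n', ∫_0^π sin(nx)sin(n'x) dx = ∫_0^π cos(nx)cos(n'x) dx = 0; and by product-to-sum, ∫_0^π sin(nx)cos(n'x) dx = ½∫_0^π [sin((n+n')x) + sin((n−n')x)] dx, which is 0 when n+n' is even and 2n/(n²−n'²) when n+n' is odd (it need not vanish on (0, π)).
  u² squared terms: (-4)²·∫sin(x)² dx = 16·π/2 = 8*π;  (-2)²·∫cos(4x)² dx = 4·π/2 = 2*π.
  u² cross terms: 2·(-4)·(-2)·∫sin(x)·cos(4x) dx = 16·(-2/15) = -32/15.
  So ∫_0^π u² dx = 8*π + 2*π − 32/15 = -32/15 + 10*π.
  (u')² squared terms: (-4)²·∫cos(x)² dx = 16·π/2 = 8*π;  (8)²·∫sin(4x)² dx = 64·π/2 = 32*π.
  (u')² cross terms: 2·(-4)·(8)·∫cos(x)·sin(4x) dx = -64·(8/15) = -512/15.
  So ∫_0^π (u')² dx = 8*π + 32*π − 512/15 = -512/15 + 40*π.
||u||_{H^1}^2 = (-32/15 + 10*π) + (-512/15 + 40*π) = -544/15 + 50*π.


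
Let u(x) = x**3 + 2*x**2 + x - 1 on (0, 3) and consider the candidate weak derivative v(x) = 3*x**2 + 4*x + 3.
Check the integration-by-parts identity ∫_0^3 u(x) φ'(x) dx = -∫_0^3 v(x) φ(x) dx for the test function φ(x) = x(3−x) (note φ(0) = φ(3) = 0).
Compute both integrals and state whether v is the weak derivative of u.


LHS = -1359/20, RHS = -1539/20. No, v is not the weak derivative of u.

u(x) = x**3 + 2*x**2 + x - 1, classical derivative u'(x) = 3*x**2 + 4*x + 1.
φ(x) = x(3−x), so φ'(x) = 3 - 2*x.
Note φ(0) = φ(3) = 0, so the boundary term u·φ vanishes.
LHS = ∫_0^3 u(x) φ'(x) dx = ∫_0^3 (-2*x^4 - x^3 + 4*x^2 + 5*x - 3) dx. Term by term:
  ∫_0^3 -2*x^4 dx = -486/5;  ∫_0^3 -x^3 dx = -81/4;  ∫_0^3 4*x^2 dx = 36;
  ∫_0^3 5*x dx = 45/2;  ∫_0^3 -3 dx = -9.
Sum: -486/5 − 81/4 + 36 + 45/2 − 9 = -1359/20.
So LHS = -1359/20.
∫_0^3 v(x) φ(x) dx = ∫_0^3 (-3*x^4 + 5*x^3 + 9*x^2 + 9*x) dx. Term by term:
  ∫_0^3 -3*x^4 dx = -729/5;  ∫_0^3 5*x^3 dx = 405/4;  ∫_0^3 9*x^2 dx = 81;
  ∫_0^3 9*x dx = 81/2.
Sum: -729/5 + 405/4 + 81 + 81/2 = 1539/20.
So RHS = -∫_0^3 v(x) φ(x) dx = -1539/20.
LHS − RHS = 9 ≠ 0, so the identity fails.
(For a valid weak derivative the identity must hold for EVERY test function, in particular this one. The failure shows v is NOT the weak derivative of u.)
Correct weak derivative would be u'(x) = 3*x**2 + 4*x + 1.


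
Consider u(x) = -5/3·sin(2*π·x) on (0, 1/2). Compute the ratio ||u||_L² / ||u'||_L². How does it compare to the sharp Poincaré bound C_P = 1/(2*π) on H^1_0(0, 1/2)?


||u||_L² / ||u'||_L² = 1/(2*π) = C_P.

u(x) = -5/3·sin(2*π·x), so u'(x) = -10*π*cos(2*π*x)/3.
Writing u(x) = A·sin(kπx/L) with A = -5/3 and k = 1, use ∫_0^L sin²(kπx/L) dx = L/2 and ∫_0^L cos²(kπx/L) dx = L/2.
u² = 25/9·sin²(2*π·x) and (u')² = 100*π^2/9·cos²(2*π·x), and each of sin², cos² integrates to L/2 = 1/4 over (0, 1/2).
∫_0^1/2 u² dx = 25/36, so ||u||_L² = 5/6.
∫_0^1/2 (u')² dx = 25*π^2/9, so ||u'||_L² = 5*π/3.
Ratio ||u||_L² / ||u'||_L² = 1/(2*π).
Sharp Poincaré constant on H^1_0(0, 1/2) is C_P = L/π = 1/(2*π), achieved by sin(2*π·x).
This is the k = 1 eigenfunction (up to amplitude), so the ratio equals the sharp Poincaré constant exactly.


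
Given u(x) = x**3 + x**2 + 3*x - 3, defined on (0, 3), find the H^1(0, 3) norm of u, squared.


||u||_{H^1}^2 = 63981/35

The H^1 norm (squared) on an interval (0, L) is
  ||u||_{H^1}^2 = ∫_0^L u(x)^2 dx + ∫_0^L u'(x)^2 dx.
Compute u'(x) = 3*x**2 + 2*x + 3.
Then u(x)^2 = x**6 + 2*x**5 + 7*x**4 + 3*x**2 - 18*x + 9 and u'(x)^2 = 9*x**4 + 12*x**3 + 22*x**2 + 12*x + 9.
Integrate each monomial from 0 to 3 using ∫_0^3 c·x^n dx = c·3^(n+1)/(n+1):
  ∫_0^3 u(x)^2 dx = ∫_0^3 (x^6 + 2*x^5 + 7*x^4 + 3*x^2 - 18*x + 9) dx. Term by term:
    ∫_0^3 x^6 dx = 2187/7;  ∫_0^3 2*x^5 dx = 243;  ∫_0^3 7*x^4 dx = 1701/5;
    ∫_0^3 3*x^2 dx = 27;  ∫_0^3 -18*x dx = -81;  ∫_0^3 9 dx = 27.
  Sum: 2187/7 + 243 + 1701/5 + 27 − 81 + 27 = 30402/35.
  ∫_0^3 u'(x)^2 dx = ∫_0^3 (9*x^4 + 12*x^3 + 22*x^2 + 12*x + 9) dx. Term by term:
    ∫_0^3 9*x^4 dx = 2187/5;  ∫_0^3 12*x^3 dx = 243;  ∫_0^3 22*x^2 dx = 198;
    ∫_0^3 12*x dx = 54;  ∫_0^3 9 dx = 27.
  Sum: 2187/5 + 243 + 198 + 54 + 27 = 4797/5.
Adding: ||u||_{H^1}^2 = 30402/35 + 4797/5 = 63981/35.


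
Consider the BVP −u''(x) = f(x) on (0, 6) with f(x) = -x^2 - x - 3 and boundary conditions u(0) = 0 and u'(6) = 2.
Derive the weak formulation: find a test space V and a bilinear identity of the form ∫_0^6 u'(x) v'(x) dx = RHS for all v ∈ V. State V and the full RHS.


V = {v ∈ H^1(0, 6) : v(0) = 0} (test functions vanish at x = 0 where u is specified); weak form: ∫_0^6 u'v' dx = ∫_0^6 (-x^2 - x - 3) v dx + 2·v(6) for all v ∈ V.

Multiply both sides by a test function v and integrate from 0 to 6:
  ∫_0^6 −u''(x) v(x) dx = ∫_0^6 f(x) v(x) dx.
Integrate the LHS by parts once:
  ∫_0^6 −u'' v dx = −[u'(x) v(x)]_0^6 + ∫_0^6 u'(x) v'(x) dx.
Thus ∫_0^6 u'(x) v'(x) dx = ∫_0^6 f(x) v(x) dx + [u'(x) v(x)]_0^6.
Choose V so that boundary terms are either known or forced to vanish.
Mixed BC: u(0) = 0 (Dirichlet) and u'(6) = 2 (Neumann). Define V = {v ∈ H^1(0, 6) : v(0) = 0}. Then [u' v]_0^6 = u'(6)·v(6) − u'(0)·0 = 2·v(6).
Weak formulation: find u (satisfying any essential BC) such that ∫_0^6 u'(x) v'(x) dx = ∫_0^6 f v dx + 2·v(6) for all v ∈ V (Dirichlet at 0 absorbed into V; Neumann datum at x = 6 contributes the boundary term).
Substituting f(x) = -x^2 - x - 3, the right-hand side is ∫_0^6 (-x^2 - x - 3) v dx + 2·v(6).


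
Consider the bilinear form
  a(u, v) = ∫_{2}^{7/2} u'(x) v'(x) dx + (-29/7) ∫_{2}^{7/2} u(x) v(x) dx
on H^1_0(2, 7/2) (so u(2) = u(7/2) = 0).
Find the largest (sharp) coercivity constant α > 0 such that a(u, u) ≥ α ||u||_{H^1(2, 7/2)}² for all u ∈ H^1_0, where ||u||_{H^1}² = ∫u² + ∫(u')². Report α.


α = (-261 + 28*π^2)/(7*(9 + 4*π^2))

Coercivity of a(·,·) on H^1_0(2, 7/2) means a(u, u) ≥ α ||u||_{H^1}² for every u ∈ H^1_0.
The interval has length L = 3/2, and Poincaré/coercivity depend only on L. Here a(u, u) = ∫(u')² + (-29/7)·∫u².
Here c = -29/7 < 0 with |c| < (π/L)² = 4*π^2/9, so coercivity still holds. The condition a(u,u) ≥ α||u||_{H^1}² reads (1−α)∫(u')² ≥ (α−c)∫u². Any admissible α is ≤ 1 (rapidly oscillating u have ∫u²/∫(u')² → 0), and α = 1 would force 0 ≥ (1−c)∫u², impossible since c < 1; so 1−α > 0. By the sharp Poincaré inequality on H^1_0 of an interval of length L, ∫(u')² ≥ (π/L)²∫u² with equality for the first sine mode sin(π(x−x₀)/L) (x₀ the left endpoint), so the inequality holds for all u iff (1−α)(π/L)² ≥ α − c, i.e. α ≤ ((π/L)² + c)/((π/L)² + 1) = (1 + c(L/π)²)/(1 + (L/π)²). (Direct route, valid since c ≤ 0: Poincaré gives c∫u² ≥ c(L/π)²∫(u')², so a(u,u) ≥ (1 + c(L/π)²)∫(u')², while ||u||_{H^1}² ≤ (1 + (L/π)²)∫(u')²; dividing yields the same α.) With (π/L)² = 4*π^2/9 and c = -29/7, the largest admissible constant is α = ((π/L)² + c)/((π/L)² + 1).
Simplifying, α = (-261 + 28*π^2)/(7*(9 + 4*π^2)).


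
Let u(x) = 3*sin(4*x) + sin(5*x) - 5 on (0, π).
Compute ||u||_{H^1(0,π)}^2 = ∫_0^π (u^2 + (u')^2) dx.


||u||_{H^1(0,π)}^2 = -4 + 229*π/2

u'(x) = 12*cos(4*x) + 5*cos(5*x).
Expand u² and (u')² and integrate term by term on (0, π), using: for integers n ≥ 1, ∫_0^π sin²(nx) dx = ∫_0^π cos²(nx) dx = π/2; for n ≠ n', ∫_0^π sin(nx)sin(n'x) dx = ∫_0^π cos(nx)cos(n'x) dx = 0; and by product-to-sum, ∫_0^π sin(nx)cos(n'x) dx = ½∫_0^π [sin((n+n')x) + sin((n−n')x)] dx, which is 0 when n+n' is even and 2n/(n²−n'²) when n+n' is odd (it need not vanish on (0, π)). For the constant mode: ∫_0^π 1 dx = π, ∫_0^π cos(nx) dx = 0, ∫_0^π sin(nx) dx = (1−(−1)^n)/n.
  u² squared terms: (-5)²·∫1 dx = 25·π = 25*π;  (3)²·∫sin(4x)² dx = 9·π/2 = 9*π/2;  (1)²·∫sin(5x)² dx = 1·π/2 = π/2.
  u² cross terms: 2·(-5)·(3)·∫1·sin(4x) dx = -30·(0) = 0;  2·(-5)·(1)·∫1·sin(5x) dx = -10·(2/5) = -4;  2·(3)·(1)·∫sin(4x)·sin(5x) dx = 6·(0) = 0.
  So ∫_0^π u² dx = 25*π + 9*π/2 + π/2 + 0 − 4 + 0 = -4 + 30*π.
  (u')² squared terms: (5)²·∫cos(5x)² dx = 25·π/2 = 25*π/2;  (12)²·∫cos(4x)² dx = 144·π/2 = 72*π.
  (u')² cross terms: 2·(5)·(12)·∫cos(5x)·cos(4x) dx = 120·(0) = 0.
  So ∫_0^π (u')² dx = 25*π/2 + 72*π + 0 = 169*π/2.
||u||_{H^1}^2 = (-4 + 30*π) + (169*π/2) = -4 + 229*π/2.


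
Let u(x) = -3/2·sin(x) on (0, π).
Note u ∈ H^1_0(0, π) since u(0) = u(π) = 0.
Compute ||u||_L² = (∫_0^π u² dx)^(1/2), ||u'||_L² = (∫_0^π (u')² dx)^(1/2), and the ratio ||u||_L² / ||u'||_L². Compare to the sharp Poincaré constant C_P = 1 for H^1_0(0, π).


||u||_L² / ||u'||_L² = 1 = C_P.

u(x) = -3/2·sin(x), so u'(x) = -3*cos(x)/2.
Writing u(x) = A·sin(kπx/L) with A = -3/2 and k = 1, use ∫_0^L sin²(kπx/L) dx = L/2 and ∫_0^L cos²(kπx/L) dx = L/2.
u² = 9/4·sin²(x) and (u')² = 9/4·cos²(x), and each of sin², cos² integrates to L/2 = π/2 over (0, π).
∫_0^π u² dx = 9*π/8, so ||u||_L² = 3*sqrt(2)*sqrt(π)/4.
∫_0^π (u')² dx = 9*π/8, so ||u'||_L² = 3*sqrt(2)*sqrt(π)/4.
Ratio ||u||_L² / ||u'||_L² = 1.
Sharp Poincaré constant on H^1_0(0, π) is C_P = L/π = 1, achieved by sin(x).
This is the k = 1 eigenfunction (up to amplitude), so the ratio equals the sharp Poincaré constant exactly.


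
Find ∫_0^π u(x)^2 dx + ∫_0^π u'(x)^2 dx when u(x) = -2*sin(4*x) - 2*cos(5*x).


||u||_{H^1(0,π)}^2 = -1664/9 + 86*π

u'(x) = 10*sin(5*x) - 8*cos(4*x).
Expand u² and (u')² and integrate term by term on (0, π), using: for integers n ≥ 1, ∫_0^π sin²(nx) dx = ∫_0^π cos²(nx) dx = π/2; for n ≠ n', ∫_0^π sin(nx)sin(n'x) dx = ∫_0^π cos(nx)cos(n'x) dx = 0; and by product-to-sum, ∫_0^π sin(nx)cos(n'x) dx = ½∫_0^π [sin((n+n')x) + sin((n−n')x)] dx, which is 0 when n+n' is even and 2n/(n²−n'²) when n+n' is odd (it need not vanish on (0, π)).
  u² squared terms: (-2)²·∫cos(5x)² dx = 4·π/2 = 2*π;  (-2)²·∫sin(4x)² dx = 4·π/2 = 2*π.
  u² cross terms: 2·(-2)·(-2)·∫cos(5x)·sin(4x) dx = 8·(-8/9) = -64/9.
  So ∫_0^π u² dx = 2*π + 2*π − 64/9 = -64/9 + 4*π.
  (u')² squared terms: (-8)²·∫cos(4x)² dx = 64·π/2 = 32*π;  (10)²·∫sin(5x)² dx = 100·π/2 = 50*π.
  (u')² cross terms: 2·(-8)·(10)·∫cos(4x)·sin(5x) dx = -160·(10/9) = -1600/9.
  So ∫_0^π (u')² dx = 32*π + 50*π − 1600/9 = -1600/9 + 82*π.
||u||_{H^1}^2 = (-64/9 + 4*π) + (-1600/9 + 82*π) = -1664/9 + 86*π.


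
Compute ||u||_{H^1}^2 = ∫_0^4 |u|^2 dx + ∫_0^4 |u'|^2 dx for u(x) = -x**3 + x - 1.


||u||_{H^1}^2 = 397688/105

The H^1 norm (squared) on an interval (0, L) is
  ||u||_{H^1}^2 = ∫_0^L u(x)^2 dx + ∫_0^L u'(x)^2 dx.
Compute u'(x) = 1 - 3*x**2.
Then u(x)^2 = x**6 - 2*x**4 + 2*x**3 + x**2 - 2*x + 1 and u'(x)^2 = 9*x**4 - 6*x**2 + 1.
Integrate each monomial from 0 to 4 using ∫_0^4 c·x^n dx = c·4^(n+1)/(n+1):
  ∫_0^4 u(x)^2 dx = ∫_0^4 (x^6 - 2*x^4 + 2*x^3 + x^2 - 2*x + 1) dx. Term by term:
    ∫_0^4 x^6 dx = 16384/7;  ∫_0^4 -2*x^4 dx = -2048/5;  ∫_0^4 2*x^3 dx = 128;
    ∫_0^4 x^2 dx = 64/3;  ∫_0^4 -2*x dx = -16;  ∫_0^4 1 dx = 4.
  Sum: 16384/7 − 2048/5 + 128 + 64/3 − 16 + 4 = 217172/105.
  ∫_0^4 u'(x)^2 dx = ∫_0^4 (9*x^4 - 6*x^2 + 1) dx. Term by term:
    ∫_0^4 9*x^4 dx = 9216/5;  ∫_0^4 -6*x^2 dx = -128;  ∫_0^4 1 dx = 4.
  Sum: 9216/5 − 128 + 4 = 8596/5.
Adding: ||u||_{H^1}^2 = 217172/105 + 8596/5 = 397688/105.


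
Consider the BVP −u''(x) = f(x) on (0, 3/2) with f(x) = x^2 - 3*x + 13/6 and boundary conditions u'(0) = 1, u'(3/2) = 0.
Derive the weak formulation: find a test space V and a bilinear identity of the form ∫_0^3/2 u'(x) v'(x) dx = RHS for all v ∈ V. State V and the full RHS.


V = H^1(0, 3/2) (v unrestricted at boundary; u is determined up to an additive constant); weak form: ∫_0^3/2 u'v' dx = ∫_0^3/2 (x^2 - 3*x + 13/6) v dx − v(0) for all v ∈ V.

Multiply both sides by a test function v and integrate from 0 to 3/2:
  ∫_0^3/2 −u''(x) v(x) dx = ∫_0^3/2 f(x) v(x) dx.
Integrate the LHS by parts once:
  ∫_0^3/2 −u'' v dx = −[u'(x) v(x)]_0^3/2 + ∫_0^3/2 u'(x) v'(x) dx.
Thus ∫_0^3/2 u'(x) v'(x) dx = ∫_0^3/2 f(x) v(x) dx + [u'(x) v(x)]_0^3/2.
Choose V so that boundary terms are either known or forced to vanish.
u has inhomogeneous Neumann u'(0) = 1, u'(3/2) = 0. [u' v]_0^3/2 = (0)·v(3/2) − (1)·v(0) = − v(0). Take V = H^1(0, 3/2); boundary term becomes part of RHS.
Weak formulation: find u (satisfying any essential BC) such that ∫_0^3/2 u'(x) v'(x) dx = ∫_0^3/2 f v dx − v(0) for all v ∈ V (Neumann data are natural BCs: they enter the RHS as boundary terms).
Substituting f(x) = x^2 - 3*x + 13/6, the right-hand side is ∫_0^3/2 (x^2 - 3*x + 13/6) v dx − v(0).
Compatibility check (pure Neumann): taking v ≡ 1 ∈ V gives 0 = ∫_0^3/2 f dx + (0) − (1), i.e. ∫_0^3/2 f dx must equal u'(0) − u'(3/2) = 1. Indeed ∫_0^3/2 (x^2 - 3*x + 13/6) dx = 1, so the data are compatible. The solution is then unique only up to an additive constant (fix it e.g. by requiring ∫_0^3/2 u dx = 0).


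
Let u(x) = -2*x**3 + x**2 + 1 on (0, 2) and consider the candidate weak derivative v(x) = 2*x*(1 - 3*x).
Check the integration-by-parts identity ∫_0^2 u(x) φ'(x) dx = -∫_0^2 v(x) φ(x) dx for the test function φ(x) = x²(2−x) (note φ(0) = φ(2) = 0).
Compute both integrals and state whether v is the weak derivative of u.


LHS = 48/5, RHS = 48/5. Yes, v = u' weakly.

u(x) = -2*x**3 + x**2 + 1, classical derivative u'(x) = -6*x**2 + 2*x.
φ(x) = x²(2−x), so φ'(x) = x*(4 - 3*x).
Note φ(0) = φ(2) = 0, so the boundary term u·φ vanishes.
LHS = ∫_0^2 u(x) φ'(x) dx = ∫_0^2 (6*x^5 - 11*x^4 + 4*x^3 - 3*x^2 + 4*x) dx. Term by term:
  ∫_0^2 6*x^5 dx = 64;  ∫_0^2 -11*x^4 dx = -352/5;  ∫_0^2 4*x^3 dx = 16;
  ∫_0^2 -3*x^2 dx = -8;  ∫_0^2 4*x dx = 8.
Sum: 64 − 352/5 + 16 − 8 + 8 = 48/5.
So LHS = 48/5.
∫_0^2 v(x) φ(x) dx = ∫_0^2 (6*x^5 - 14*x^4 + 4*x^3) dx. Term by term:
  ∫_0^2 6*x^5 dx = 64;  ∫_0^2 -14*x^4 dx = -448/5;  ∫_0^2 4*x^3 dx = 16.
Sum: 64 − 448/5 + 16 = -48/5.
So RHS = -∫_0^2 v(x) φ(x) dx = 48/5.
LHS = RHS, so the identity holds for this test φ.
Moreover u is smooth here and v(x) = u'(x) = -6*x**2 + 2*x pointwise, so the identity holds for every test function. Hence v is the weak derivative of u.


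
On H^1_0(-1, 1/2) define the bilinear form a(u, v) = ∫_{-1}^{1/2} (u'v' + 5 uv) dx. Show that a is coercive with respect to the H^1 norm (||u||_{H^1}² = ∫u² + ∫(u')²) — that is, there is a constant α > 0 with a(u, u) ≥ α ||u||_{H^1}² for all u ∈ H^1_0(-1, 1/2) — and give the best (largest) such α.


α = 1

Coercivity of a(·,·) on H^1_0(-1, 1/2) means a(u, u) ≥ α ||u||_{H^1}² for every u ∈ H^1_0.
The interval has length L = 3/2, and Poincaré/coercivity depend only on L. Here a(u, u) = ∫(u')² + (5)·∫u².
Here c = 5 ≥ 1, so a(u,u) = ∫(u')² + c∫u² ≥ ∫(u')² + ∫u² = ||u||_{H^1}², i.e. α = 1 works. No larger α is possible: a(u,u) ≥ α||u||_{H^1}² means (1−α)∫(u')² ≥ (α−c)∫u², and for the modes u_n = sin(nπ(x−x₀)/L) (x₀ the left endpoint) one has ∫u_n²/∫(u_n')² = (L/(nπ))² → 0, so a(u_n,u_n)/||u_n||_{H^1}² → 1. Hence the optimal constant is α = 1.
Therefore α = 1.


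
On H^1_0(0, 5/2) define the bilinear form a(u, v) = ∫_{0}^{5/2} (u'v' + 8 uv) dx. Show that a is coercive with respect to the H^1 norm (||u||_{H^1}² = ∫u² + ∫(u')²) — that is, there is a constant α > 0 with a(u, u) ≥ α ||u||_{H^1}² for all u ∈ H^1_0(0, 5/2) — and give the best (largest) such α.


α = 1

Coercivity of a(·,·) on H^1_0(0, 5/2) means a(u, u) ≥ α ||u||_{H^1}² for every u ∈ H^1_0.
The interval has length L = 5/2, and Poincaré/coercivity depend only on L. Here a(u, u) = ∫(u')² + (8)·∫u².
Here c = 8 ≥ 1, so a(u,u) = ∫(u')² + c∫u² ≥ ∫(u')² + ∫u² = ||u||_{H^1}², i.e. α = 1 works. No larger α is possible: a(u,u) ≥ α||u||_{H^1}² means (1−α)∫(u')² ≥ (α−c)∫u², and for the modes u_n = sin(nπ(x−x₀)/L) (x₀ the left endpoint) one has ∫u_n²/∫(u_n')² = (L/(nπ))² → 0, so a(u_n,u_n)/||u_n||_{H^1}² → 1. Hence the optimal constant is α = 1.
Therefore α = 1.


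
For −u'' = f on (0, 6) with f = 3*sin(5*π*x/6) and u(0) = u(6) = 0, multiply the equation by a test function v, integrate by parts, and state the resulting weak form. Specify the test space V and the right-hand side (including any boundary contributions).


V = H^1_0(0, 6) (so v(0) = v(6) = 0); weak form: ∫_0^6 u'v' dx = ∫_0^6 (3*sin(5*π*x/6)) v dx for all v ∈ V.

Multiply both sides by a test function v and integrate from 0 to 6:
  ∫_0^6 −u''(x) v(x) dx = ∫_0^6 f(x) v(x) dx.
Integrate the LHS by parts once:
  ∫_0^6 −u'' v dx = −[u'(x) v(x)]_0^6 + ∫_0^6 u'(x) v'(x) dx.
Thus ∫_0^6 u'(x) v'(x) dx = ∫_0^6 f(x) v(x) dx + [u'(x) v(x)]_0^6.
Choose V so that boundary terms are either known or forced to vanish.
u is Dirichlet: u(0) = u(6) = 0. Let V = H^1_0(0, 6); then v(0) = v(6) = 0, and [u' v]_0^6 = 0.
Weak formulation: find u (satisfying any essential BC) such that ∫_0^6 u'(x) v'(x) dx = ∫_0^6 f v dx for all v ∈ V.
Substituting f(x) = 3*sin(5*π*x/6), the right-hand side is ∫_0^6 (3*sin(5*π*x/6)) v dx.


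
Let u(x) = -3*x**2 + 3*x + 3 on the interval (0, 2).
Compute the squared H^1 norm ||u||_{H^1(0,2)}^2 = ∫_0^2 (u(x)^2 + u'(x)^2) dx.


||u||_{H^1}^2 = 288/5

The H^1 norm (squared) on an interval (0, L) is
  ||u||_{H^1}^2 = ∫_0^L u(x)^2 dx + ∫_0^L u'(x)^2 dx.
Compute u'(x) = 3 - 6*x.
Then u(x)^2 = 9*x**4 - 18*x**3 - 9*x**2 + 18*x + 9 and u'(x)^2 = 36*x**2 - 36*x + 9.
Integrate each monomial from 0 to 2 using ∫_0^2 c·x^n dx = c·2^(n+1)/(n+1):
  ∫_0^2 u(x)^2 dx = ∫_0^2 (9*x^4 - 18*x^3 - 9*x^2 + 18*x + 9) dx. Term by term:
    ∫_0^2 9*x^4 dx = 288/5;  ∫_0^2 -18*x^3 dx = -72;  ∫_0^2 -9*x^2 dx = -24;
    ∫_0^2 18*x dx = 36;  ∫_0^2 9 dx = 18.
  Sum: 288/5 − 72 − 24 + 36 + 18 = 78/5.
  ∫_0^2 u'(x)^2 dx = ∫_0^2 (36*x^2 - 36*x + 9) dx. Term by term:
    ∫_0^2 36*x^2 dx = 96;  ∫_0^2 -36*x dx = -72;  ∫_0^2 9 dx = 18.
  Sum: 96 − 72 + 18 = 42.
Adding: ||u||_{H^1}^2 = 78/5 + 42 = 288/5.


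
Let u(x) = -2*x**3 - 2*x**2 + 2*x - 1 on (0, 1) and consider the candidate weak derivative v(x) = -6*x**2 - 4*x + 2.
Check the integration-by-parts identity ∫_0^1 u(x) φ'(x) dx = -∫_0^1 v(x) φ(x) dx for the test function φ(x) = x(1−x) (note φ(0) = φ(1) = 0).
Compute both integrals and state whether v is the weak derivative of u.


LHS = 3/10, RHS = 3/10. Yes, v = u' weakly.

u(x) = -2*x**3 - 2*x**2 + 2*x - 1, classical derivative u'(x) = -6*x**2 - 4*x + 2.
φ(x) = x(1−x), so φ'(x) = 1 - 2*x.
Note φ(0) = φ(1) = 0, so the boundary term u·φ vanishes.
LHS = ∫_0^1 u(x) φ'(x) dx = ∫_0^1 (4*x^4 + 2*x^3 - 6*x^2 + 4*x - 1) dx. Term by term:
  ∫_0^1 4*x^4 dx = 4/5;  ∫_0^1 2*x^3 dx = 1/2;  ∫_0^1 -6*x^2 dx = -2;
  ∫_0^1 4*x dx = 2;  ∫_0^1 -1 dx = -1.
Sum: 4/5 + 1/2 − 2 + 2 − 1 = 3/10.
So LHS = 3/10.
∫_0^1 v(x) φ(x) dx = ∫_0^1 (6*x^4 - 2*x^3 - 6*x^2 + 2*x) dx. Term by term:
  ∫_0^1 6*x^4 dx = 6/5;  ∫_0^1 -2*x^3 dx = -1/2;  ∫_0^1 -6*x^2 dx = -2;
  ∫_0^1 2*x dx = 1.
Sum: 6/5 − 1/2 − 2 + 1 = -3/10.
So RHS = -∫_0^1 v(x) φ(x) dx = 3/10.
LHS = RHS, so the identity holds for this test φ.
Moreover u is smooth here and v(x) = u'(x) = -6*x**2 - 4*x + 2 pointwise, so the identity holds for every test function. Hence v is the weak derivative of u.


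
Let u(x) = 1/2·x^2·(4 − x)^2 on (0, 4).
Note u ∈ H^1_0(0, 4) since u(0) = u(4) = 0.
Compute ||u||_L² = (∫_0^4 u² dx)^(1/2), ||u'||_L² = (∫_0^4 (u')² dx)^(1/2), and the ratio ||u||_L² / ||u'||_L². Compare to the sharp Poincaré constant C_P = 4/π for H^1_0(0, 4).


||u||_L² / ||u'||_L² = 2*sqrt(3)/3 < C_P = 4/π.

u(x) = 1/2·x^2·(4 − x)^2, so u'(x) = 2*x*(x - 4)*(x - 2).
u(x) = 1/2·x^2·(4 − x)^2 vanishes at x = 0 and x = 4, so u ∈ H^1_0(0, 4). Differentiate via the product rule and integrate the resulting polynomials term by term.
  ∫_0^4 u² dx = ∫_0^4 (x^8/4 - 4*x^7 + 24*x^6 - 64*x^5 + 64*x^4) dx. Term by term:
    ∫_0^4 x^8/4 dx = 65536/9;  ∫_0^4 -4*x^7 dx = -32768;  ∫_0^4 24*x^6 dx = 393216/7;
    ∫_0^4 -64*x^5 dx = -131072/3;  ∫_0^4 64*x^4 dx = 65536/5.
  Sum: 65536/9 − 32768 + 393216/7 − 131072/3 + 65536/5 = 32768/315.
  ∫_0^4 (u')² dx = ∫_0^4 (4*x^6 - 48*x^5 + 208*x^4 - 384*x^3 + 256*x^2) dx. Term by term:
    ∫_0^4 4*x^6 dx = 65536/7;  ∫_0^4 -48*x^5 dx = -32768;  ∫_0^4 208*x^4 dx = 212992/5;
    ∫_0^4 -384*x^3 dx = -24576;  ∫_0^4 256*x^2 dx = 16384/3.
  Sum: 65536/7 − 32768 + 212992/5 − 24576 + 16384/3 = 8192/105.
∫_0^4 u² dx = 32768/315, so ||u||_L² = 128*sqrt(70)/105.
∫_0^4 (u')² dx = 8192/105, so ||u'||_L² = 64*sqrt(210)/105.
Ratio ||u||_L² / ||u'||_L² = 2*sqrt(3)/3.
Sharp Poincaré constant on H^1_0(0, 4) is C_P = L/π = 4/π, achieved by sin(π/4·x).
A polynomial bump cannot attain the sharp Poincaré constant (only the first sine eigenfunction does), so the ratio is strictly less than C_P, consistent with ||u||_L² ≤ C_P ||u'||_L².


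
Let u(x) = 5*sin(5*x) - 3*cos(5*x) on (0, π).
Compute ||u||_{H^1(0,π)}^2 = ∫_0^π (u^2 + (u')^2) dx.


||u||_{H^1(0,π)}^2 = 442*π

u'(x) = 15*sin(5*x) + 25*cos(5*x).
Expand u² and (u')² and integrate term by term on (0, π), using: for integers n ≥ 1, ∫_0^π sin²(nx) dx = ∫_0^π cos²(nx) dx = π/2; for n ≠ n', ∫_0^π sin(nx)sin(n'x) dx = ∫_0^π cos(nx)cos(n'x) dx = 0; and by product-to-sum, ∫_0^π sin(nx)cos(n'x) dx = ½∫_0^π [sin((n+n')x) + sin((n−n')x)] dx, which is 0 when n+n' is even and 2n/(n²−n'²) when n+n' is odd (it need not vanish on (0, π)).
  u² squared terms: (-3)²·∫cos(5x)² dx = 9·π/2 = 9*π/2;  (5)²·∫sin(5x)² dx = 25·π/2 = 25*π/2.
  u² cross terms: 2·(-3)·(5)·∫cos(5x)·sin(5x) dx = -30·(0) = 0.
  So ∫_0^π u² dx = 9*π/2 + 25*π/2 + 0 = 17*π.
  (u')² squared terms: (15)²·∫sin(5x)² dx = 225·π/2 = 225*π/2;  (25)²·∫cos(5x)² dx = 625·π/2 = 625*π/2.
  (u')² cross terms: 2·(15)·(25)·∫sin(5x)·cos(5x) dx = 750·(0) = 0.
  So ∫_0^π (u')² dx = 225*π/2 + 625*π/2 + 0 = 425*π.
||u||_{H^1}^2 = (17*π) + (425*π) = 442*π.


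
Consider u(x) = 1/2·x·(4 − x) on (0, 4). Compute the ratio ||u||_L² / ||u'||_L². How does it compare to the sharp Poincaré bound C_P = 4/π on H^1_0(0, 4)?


||u||_L² / ||u'||_L² = 2*sqrt(10)/5 < C_P = 4/π.

u(x) = 1/2·x·(4 − x), so u'(x) = 2 - x.
u(x) = 1/2·x·(4 − x) vanishes at x = 0 and x = 4, so u ∈ H^1_0(0, 4). Differentiate via the product rule and integrate the resulting polynomials term by term.
  ∫_0^4 u² dx = ∫_0^4 (x^4/4 - 2*x^3 + 4*x^2) dx. Term by term:
    ∫_0^4 x^4/4 dx = 256/5;  ∫_0^4 -2*x^3 dx = -128;  ∫_0^4 4*x^2 dx = 256/3.
  Sum: 256/5 − 128 + 256/3 = 128/15.
  ∫_0^4 (u')² dx = ∫_0^4 (x^2 - 4*x + 4) dx. Term by term:
    ∫_0^4 x^2 dx = 64/3;  ∫_0^4 -4*x dx = -32;  ∫_0^4 4 dx = 16.
  Sum: 64/3 − 32 + 16 = 16/3.
∫_0^4 u² dx = 128/15, so ||u||_L² = 8*sqrt(30)/15.
∫_0^4 (u')² dx = 16/3, so ||u'||_L² = 4*sqrt(3)/3.
Ratio ||u||_L² / ||u'||_L² = 2*sqrt(10)/5.
Sharp Poincaré constant on H^1_0(0, 4) is C_P = L/π = 4/π, achieved by sin(π/4·x).
A polynomial bump cannot attain the sharp Poincaré constant (only the first sine eigenfunction does), so the ratio is strictly less than C_P, consistent with ||u||_L² ≤ C_P ||u'||_L².


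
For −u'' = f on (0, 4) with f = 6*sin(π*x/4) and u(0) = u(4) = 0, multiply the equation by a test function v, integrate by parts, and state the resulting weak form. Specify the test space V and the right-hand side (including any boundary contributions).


V = H^1_0(0, 4) (so v(0) = v(4) = 0); weak form: ∫_0^4 u'v' dx = ∫_0^4 (6*sin(π*x/4)) v dx for all v ∈ V.

Multiply both sides by a test function v and integrate from 0 to 4:
  ∫_0^4 −u''(x) v(x) dx = ∫_0^4 f(x) v(x) dx.
Integrate the LHS by parts once:
  ∫_0^4 −u'' v dx = −[u'(x) v(x)]_0^4 + ∫_0^4 u'(x) v'(x) dx.
Thus ∫_0^4 u'(x) v'(x) dx = ∫_0^4 f(x) v(x) dx + [u'(x) v(x)]_0^4.
Choose V so that boundary terms are either known or forced to vanish.
u is Dirichlet: u(0) = u(4) = 0. Let V = H^1_0(0, 4); then v(0) = v(4) = 0, and [u' v]_0^4 = 0.
Weak formulation: find u (satisfying any essential BC) such that ∫_0^4 u'(x) v'(x) dx = ∫_0^4 f v dx for all v ∈ V.
Substituting f(x) = 6*sin(π*x/4), the right-hand side is ∫_0^4 (6*sin(π*x/4)) v dx.


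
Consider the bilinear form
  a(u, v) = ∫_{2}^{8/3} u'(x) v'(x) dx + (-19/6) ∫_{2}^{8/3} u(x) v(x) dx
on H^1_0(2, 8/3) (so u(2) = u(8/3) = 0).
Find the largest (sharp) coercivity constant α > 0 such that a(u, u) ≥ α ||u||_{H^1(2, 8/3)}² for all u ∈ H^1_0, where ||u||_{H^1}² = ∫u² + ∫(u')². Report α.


α = (-38 + 27*π^2)/(3*(4 + 9*π^2))

Coercivity of a(·,·) on H^1_0(2, 8/3) means a(u, u) ≥ α ||u||_{H^1}² for every u ∈ H^1_0.
The interval has length L = 2/3, and Poincaré/coercivity depend only on L. Here a(u, u) = ∫(u')² + (-19/6)·∫u².
Here c = -19/6 < 0 with |c| < (π/L)² = 9*π^2/4, so coercivity still holds. The condition a(u,u) ≥ α||u||_{H^1}² reads (1−α)∫(u')² ≥ (α−c)∫u². Any admissible α is ≤ 1 (rapidly oscillating u have ∫u²/∫(u')² → 0), and α = 1 would force 0 ≥ (1−c)∫u², impossible since c < 1; so 1−α > 0. By the sharp Poincaré inequality on H^1_0 of an interval of length L, ∫(u')² ≥ (π/L)²∫u² with equality for the first sine mode sin(π(x−x₀)/L) (x₀ the left endpoint), so the inequality holds for all u iff (1−α)(π/L)² ≥ α − c, i.e. α ≤ ((π/L)² + c)/((π/L)² + 1) = (1 + c(L/π)²)/(1 + (L/π)²). (Direct route, valid since c ≤ 0: Poincaré gives c∫u² ≥ c(L/π)²∫(u')², so a(u,u) ≥ (1 + c(L/π)²)∫(u')², while ||u||_{H^1}² ≤ (1 + (L/π)²)∫(u')²; dividing yields the same α.) With (π/L)² = 9*π^2/4 and c = -19/6, the largest admissible constant is α = ((π/L)² + c)/((π/L)² + 1).
Simplifying, α = (-38 + 27*π^2)/(3*(4 + 9*π^2)).


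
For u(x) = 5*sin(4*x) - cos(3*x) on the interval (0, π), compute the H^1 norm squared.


||u||_{H^1(0,π)}^2 = -800/7 + 435*π/2

u'(x) = 3*sin(3*x) + 20*cos(4*x).
Expand u² and (u')² and integrate term by term on (0, π), using: for integers n ≥ 1, ∫_0^π sin²(nx) dx = ∫_0^π cos²(nx) dx = π/2; for n ≠ n', ∫_0^π sin(nx)sin(n'x) dx = ∫_0^π cos(nx)cos(n'x) dx = 0; and by product-to-sum, ∫_0^π sin(nx)cos(n'x) dx = ½∫_0^π [sin((n+n')x) + sin((n−n')x)] dx, which is 0 when n+n' is even and 2n/(n²−n'²) when n+n' is odd (it need not vanish on (0, π)).
  u² squared terms: (-1)²·∫cos(3x)² dx = 1·π/2 = π/2;  (5)²·∫sin(4x)² dx = 25·π/2 = 25*π/2.
  u² cross terms: 2·(-1)·(5)·∫cos(3x)·sin(4x) dx = -10·(8/7) = -80/7.
  So ∫_0^π u² dx = π/2 + 25*π/2 − 80/7 = -80/7 + 13*π.
  (u')² squared terms: (3)²·∫sin(3x)² dx = 9·π/2 = 9*π/2;  (20)²·∫cos(4x)² dx = 400·π/2 = 200*π.
  (u')² cross terms: 2·(3)·(20)·∫sin(3x)·cos(4x) dx = 120·(-6/7) = -720/7.
  So ∫_0^π (u')² dx = 9*π/2 + 200*π − 720/7 = -720/7 + 409*π/2.
||u||_{H^1}^2 = (-80/7 + 13*π) + (-720/7 + 409*π/2) = -800/7 + 435*π/2.


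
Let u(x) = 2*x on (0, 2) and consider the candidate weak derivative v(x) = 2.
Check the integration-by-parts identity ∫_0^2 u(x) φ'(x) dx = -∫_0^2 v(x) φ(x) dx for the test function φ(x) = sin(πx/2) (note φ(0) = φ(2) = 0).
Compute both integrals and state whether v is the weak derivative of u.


LHS = -8/π, RHS = -8/π. Yes, v = u' weakly.

u(x) = 2*x, classical derivative u'(x) = 2.
φ(x) = sin(πx/2), so φ'(x) = π*cos(π*x/2)/2.
Note φ(0) = φ(2) = 0, so the boundary term u·φ vanishes.
LHS = ∫_0^2 u(x) φ'(x) dx = ∫_0^2 (π*x*cos(π*x/2)) dx. Term by term:
  ∫_0^2 π*x*cos(π*x/2) dx = -8/π.
So LHS = -8/π.
∫_0^2 v(x) φ(x) dx = ∫_0^2 (2*sin(π*x/2)) dx. Term by term:
  ∫_0^2 2*sin(π*x/2) dx = 8/π.
So RHS = -∫_0^2 v(x) φ(x) dx = -8/π.
LHS = RHS, so the identity holds for this test φ.
Moreover u is smooth here and v(x) = u'(x) = 2 pointwise, so the identity holds for every test function. Hence v is the weak derivative of u.


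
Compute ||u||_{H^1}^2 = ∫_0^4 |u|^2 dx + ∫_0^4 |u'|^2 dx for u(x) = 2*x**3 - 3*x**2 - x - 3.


||u||_{H^1}^2 = 596024/105

The H^1 norm (squared) on an interval (0, L) is
  ||u||_{H^1}^2 = ∫_0^L u(x)^2 dx + ∫_0^L u'(x)^2 dx.
Compute u'(x) = 6*x**2 - 6*x - 1.
Then u(x)^2 = 4*x**6 - 12*x**5 + 5*x**4 - 6*x**3 + 19*x**2 + 6*x + 9 and u'(x)^2 = 36*x**4 - 72*x**3 + 24*x**2 + 12*x + 1.
Integrate each monomial from 0 to 4 using ∫_0^4 c·x^n dx = c·4^(n+1)/(n+1):
  ∫_0^4 u(x)^2 dx = ∫_0^4 (4*x^6 - 12*x^5 + 5*x^4 - 6*x^3 + 19*x^2 + 6*x + 9) dx. Term by term:
    ∫_0^4 4*x^6 dx = 65536/7;  ∫_0^4 -12*x^5 dx = -8192;  ∫_0^4 5*x^4 dx = 1024;
    ∫_0^4 -6*x^3 dx = -384;  ∫_0^4 19*x^2 dx = 1216/3;  ∫_0^4 6*x dx = 48;
    ∫_0^4 9 dx = 36.
  Sum: 65536/7 − 8192 + 1024 − 384 + 1216/3 + 48 + 36 = 48292/21.
  ∫_0^4 u'(x)^2 dx = ∫_0^4 (36*x^4 - 72*x^3 + 24*x^2 + 12*x + 1) dx. Term by term:
    ∫_0^4 36*x^4 dx = 36864/5;  ∫_0^4 -72*x^3 dx = -4608;  ∫_0^4 24*x^2 dx = 512;
    ∫_0^4 12*x dx = 96;  ∫_0^4 1 dx = 4.
  Sum: 36864/5 − 4608 + 512 + 96 + 4 = 16884/5.
Adding: ||u||_{H^1}^2 = 48292/21 + 16884/5 = 596024/105.


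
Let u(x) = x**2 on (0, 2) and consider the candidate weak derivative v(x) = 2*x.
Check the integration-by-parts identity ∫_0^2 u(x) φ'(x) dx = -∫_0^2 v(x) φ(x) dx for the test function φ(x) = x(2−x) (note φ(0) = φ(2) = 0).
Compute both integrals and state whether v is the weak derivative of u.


LHS = -8/3, RHS = -8/3. Yes, v = u' weakly.

u(x) = x**2, classical derivative u'(x) = 2*x.
φ(x) = x(2−x), so φ'(x) = 2 - 2*x.
Note φ(0) = φ(2) = 0, so the boundary term u·φ vanishes.
LHS = ∫_0^2 u(x) φ'(x) dx = ∫_0^2 (-2*x^3 + 2*x^2) dx. Term by term:
  ∫_0^2 -2*x^3 dx = -8;  ∫_0^2 2*x^2 dx = 16/3.
Sum: -8 + 16/3 = -8/3.
So LHS = -8/3.
∫_0^2 v(x) φ(x) dx = ∫_0^2 (-2*x^3 + 4*x^2) dx. Term by term:
  ∫_0^2 -2*x^3 dx = -8;  ∫_0^2 4*x^2 dx = 32/3.
Sum: -8 + 32/3 = 8/3.
So RHS = -∫_0^2 v(x) φ(x) dx = -8/3.
LHS = RHS, so the identity holds for this test φ.
Moreover u is smooth here and v(x) = u'(x) = 2*x pointwise, so the identity holds for every test function. Hence v is the weak derivative of u.


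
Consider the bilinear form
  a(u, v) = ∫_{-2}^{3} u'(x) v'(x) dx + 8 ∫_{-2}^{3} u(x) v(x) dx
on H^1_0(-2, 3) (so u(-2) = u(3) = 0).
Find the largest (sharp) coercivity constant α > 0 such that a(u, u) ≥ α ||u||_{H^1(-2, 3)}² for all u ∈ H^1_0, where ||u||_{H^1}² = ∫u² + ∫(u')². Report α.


α = 1

Coercivity of a(·,·) on H^1_0(-2, 3) means a(u, u) ≥ α ||u||_{H^1}² for every u ∈ H^1_0.
The interval has length L = 5, and Poincaré/coercivity depend only on L. Here a(u, u) = ∫(u')² + (8)·∫u².
Here c = 8 ≥ 1, so a(u,u) = ∫(u')² + c∫u² ≥ ∫(u')² + ∫u² = ||u||_{H^1}², i.e. α = 1 works. No larger α is possible: a(u,u) ≥ α||u||_{H^1}² means (1−α)∫(u')² ≥ (α−c)∫u², and for the modes u_n = sin(nπ(x−x₀)/L) (x₀ the left endpoint) one has ∫u_n²/∫(u_n')² = (L/(nπ))² → 0, so a(u_n,u_n)/||u_n||_{H^1}² → 1. Hence the optimal constant is α = 1.
Therefore α = 1.


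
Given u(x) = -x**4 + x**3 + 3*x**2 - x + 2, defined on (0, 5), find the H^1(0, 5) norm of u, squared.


||u||_{H^1}^2 = 46906775/252

The H^1 norm (squared) on an interval (0, L) is
  ||u||_{H^1}^2 = ∫_0^L u(x)^2 dx + ∫_0^L u'(x)^2 dx.
Compute u'(x) = -4*x**3 + 3*x**2 + 6*x - 1.
Then u(x)^2 = x**8 - 2*x**7 - 5*x**6 + 8*x**5 + 3*x**4 - 2*x**3 + 13*x**2 - 4*x + 4 and u'(x)^2 = 16*x**6 - 24*x**5 - 39*x**4 + 44*x**3 + 30*x**2 - 12*x + 1.
Integrate each monomial from 0 to 5 using ∫_0^5 c·x^n dx = c·5^(n+1)/(n+1):
  ∫_0^5 u(x)^2 dx = ∫_0^5 (x^8 - 2*x^7 - 5*x^6 + 8*x^5 + 3*x^4 - 2*x^3 + 13*x^2 - 4*x + 4) dx. Term by term:
    ∫_0^5 x^8 dx = 1953125/9;  ∫_0^5 -2*x^7 dx = -390625/4;  ∫_0^5 -5*x^6 dx = -390625/7;
    ∫_0^5 8*x^5 dx = 62500/3;  ∫_0^5 3*x^4 dx = 1875;  ∫_0^5 -2*x^3 dx = -625/2;
    ∫_0^5 13*x^2 dx = 1625/3;  ∫_0^5 -4*x dx = -50;  ∫_0^5 4 dx = 20.
  Sum: 1953125/9 − 390625/4 − 390625/7 + 62500/3 + 1875 − 625/2 + 1625/3 − 50 + 20 = 21788315/252.
  ∫_0^5 u'(x)^2 dx = ∫_0^5 (16*x^6 - 24*x^5 - 39*x^4 + 44*x^3 + 30*x^2 - 12*x + 1) dx. Term by term:
    ∫_0^5 16*x^6 dx = 1250000/7;  ∫_0^5 -24*x^5 dx = -62500;  ∫_0^5 -39*x^4 dx = -24375;
    ∫_0^5 44*x^3 dx = 6875;  ∫_0^5 30*x^2 dx = 1250;  ∫_0^5 -12*x dx = -150;
    ∫_0^5 1 dx = 5.
  Sum: 1250000/7 − 62500 − 24375 + 6875 + 1250 − 150 + 5 = 697735/7.
Adding: ||u||_{H^1}^2 = 21788315/252 + 697735/7 = 46906775/252.


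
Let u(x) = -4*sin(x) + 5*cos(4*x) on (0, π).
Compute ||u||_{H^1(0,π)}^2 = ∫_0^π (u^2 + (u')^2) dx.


||u||_{H^1(0,π)}^2 = 272/3 + 457*π/2

u'(x) = -20*sin(4*x) - 4*cos(x).
Expand u² and (u')² and integrate term by term on (0, π), using: for integers n ≥ 1, ∫_0^π sin²(nx) dx = ∫_0^π cos²(nx) dx = π/2; for n ≠ n', ∫_0^π sin(nx)sin(n'x) dx = ∫_0^π cos(nx)cos(n'x) dx = 0; and by product-to-sum, ∫_0^π sin(nx)cos(n'x) dx = ½∫_0^π [sin((n+n')x) + sin((n−n')x)] dx, which is 0 when n+n' is even and 2n/(n²−n'²) when n+n' is odd (it need not vanish on (0, π)).
  u² squared terms: (-4)²·∫sin(x)² dx = 16·π/2 = 8*π;  (5)²·∫cos(4x)² dx = 25·π/2 = 25*π/2.
  u² cross terms: 2·(-4)·(5)·∫sin(x)·cos(4x) dx = -40·(-2/15) = 16/3.
  So ∫_0^π u² dx = 8*π + 25*π/2 + 16/3 = 16/3 + 41*π/2.
  (u')² squared terms: (-20)²·∫sin(4x)² dx = 400·π/2 = 200*π;  (-4)²·∫cos(x)² dx = 16·π/2 = 8*π.
  (u')² cross terms: 2·(-20)·(-4)·∫sin(4x)·cos(x) dx = 160·(8/15) = 256/3.
  So ∫_0^π (u')² dx = 200*π + 8*π + 256/3 = 256/3 + 208*π.
||u||_{H^1}^2 = (16/3 + 41*π/2) + (256/3 + 208*π) = 272/3 + 457*π/2.


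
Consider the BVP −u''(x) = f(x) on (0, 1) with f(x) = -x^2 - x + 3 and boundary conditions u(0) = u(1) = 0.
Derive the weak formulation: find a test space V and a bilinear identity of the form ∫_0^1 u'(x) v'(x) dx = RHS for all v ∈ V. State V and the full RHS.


V = H^1_0(0, 1) (so v(0) = v(1) = 0); weak form: ∫_0^1 u'v' dx = ∫_0^1 (-x^2 - x + 3) v dx for all v ∈ V.

Multiply both sides by a test function v and integrate from 0 to 1:
  ∫_0^1 −u''(x) v(x) dx = ∫_0^1 f(x) v(x) dx.
Integrate the LHS by parts once:
  ∫_0^1 −u'' v dx = −[u'(x) v(x)]_0^1 + ∫_0^1 u'(x) v'(x) dx.
Thus ∫_0^1 u'(x) v'(x) dx = ∫_0^1 f(x) v(x) dx + [u'(x) v(x)]_0^1.
Choose V so that boundary terms are either known or forced to vanish.
u is Dirichlet: u(0) = u(1) = 0. Let V = H^1_0(0, 1); then v(0) = v(1) = 0, and [u' v]_0^1 = 0.
Weak formulation: find u (satisfying any essential BC) such that ∫_0^1 u'(x) v'(x) dx = ∫_0^1 f v dx for all v ∈ V.
Substituting f(x) = -x^2 - x + 3, the right-hand side is ∫_0^1 (-x^2 - x + 3) v dx.


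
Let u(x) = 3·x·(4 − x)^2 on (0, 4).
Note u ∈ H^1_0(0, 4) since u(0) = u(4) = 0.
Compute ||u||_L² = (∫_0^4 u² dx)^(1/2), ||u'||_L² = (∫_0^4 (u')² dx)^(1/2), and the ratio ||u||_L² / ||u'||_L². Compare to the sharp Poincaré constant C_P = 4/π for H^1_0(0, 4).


||u||_L² / ||u'||_L² = 2*sqrt(14)/7 < C_P = 4/π.

u(x) = 3·x·(4 − x)^2, so u'(x) = 3*(x - 4)*(3*x - 4).
u(x) = 3·x·(4 − x)^2 vanishes at x = 0 and x = 4, so u ∈ H^1_0(0, 4). Differentiate via the product rule and integrate the resulting polynomials term by term.
  ∫_0^4 u² dx = ∫_0^4 (9*x^6 - 144*x^5 + 864*x^4 - 2304*x^3 + 2304*x^2) dx. Term by term:
    ∫_0^4 9*x^6 dx = 147456/7;  ∫_0^4 -144*x^5 dx = -98304;  ∫_0^4 864*x^4 dx = 884736/5;
    ∫_0^4 -2304*x^3 dx = -147456;  ∫_0^4 2304*x^2 dx = 49152.
  Sum: 147456/7 − 98304 + 884736/5 − 147456 + 49152 = 49152/35.
  ∫_0^4 (u')² dx = ∫_0^4 (81*x^4 - 864*x^3 + 3168*x^2 - 4608*x + 2304) dx. Term by term:
    ∫_0^4 81*x^4 dx = 82944/5;  ∫_0^4 -864*x^3 dx = -55296;  ∫_0^4 3168*x^2 dx = 67584;
    ∫_0^4 -4608*x dx = -36864;  ∫_0^4 2304 dx = 9216.
  Sum: 82944/5 − 55296 + 67584 − 36864 + 9216 = 6144/5.
∫_0^4 u² dx = 49152/35, so ||u||_L² = 128*sqrt(105)/35.
∫_0^4 (u')² dx = 6144/5, so ||u'||_L² = 32*sqrt(30)/5.
Ratio ||u||_L² / ||u'||_L² = 2*sqrt(14)/7.
Sharp Poincaré constant on H^1_0(0, 4) is C_P = L/π = 4/π, achieved by sin(π/4·x).
A polynomial bump cannot attain the sharp Poincaré constant (only the first sine eigenfunction does), so the ratio is strictly less than C_P, consistent with ||u||_L² ≤ C_P ||u'||_L².


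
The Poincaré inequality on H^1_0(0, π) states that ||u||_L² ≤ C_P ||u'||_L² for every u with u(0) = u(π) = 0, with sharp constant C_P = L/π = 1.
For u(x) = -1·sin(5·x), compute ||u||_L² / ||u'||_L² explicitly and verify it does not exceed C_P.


||u||_L² / ||u'||_L² = 1/5 < C_P = 1.

u(x) = -1·sin(5·x), so u'(x) = -5*cos(5*x).
Writing u(x) = A·sin(kπx/L) with A = -1 and k = 5, use ∫_0^L sin²(kπx/L) dx = L/2 and ∫_0^L cos²(kπx/L) dx = L/2.
u² = 1·sin²(5·x) and (u')² = 25·cos²(5·x), and each of sin², cos² integrates to L/2 = π/2 over (0, π).
∫_0^π u² dx = π/2, so ||u||_L² = sqrt(2)*sqrt(π)/2.
∫_0^π (u')² dx = 25*π/2, so ||u'||_L² = 5*sqrt(2)*sqrt(π)/2.
Ratio ||u||_L² / ||u'||_L² = 1/5.
Sharp Poincaré constant on H^1_0(0, π) is C_P = L/π = 1, achieved by sin(x).
This is the k = 5 harmonic; the ratio L/(kπ) is strictly less than C_P = L/π, consistent with the sharp inequality ||u||_L² ≤ C_P ||u'||_L².
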